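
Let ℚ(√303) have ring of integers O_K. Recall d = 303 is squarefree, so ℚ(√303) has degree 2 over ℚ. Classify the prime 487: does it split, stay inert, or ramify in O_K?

p splits

Since 303 ≢ 1 mod 4, the ring of integers is ℤ[√303] with discriminant 4·303 = 1212.
487 ∤ 1212, so 487 is unramified.
Legendre symbol by Euler's criterion: (303/487) ≡ 303^243 ≡ 1 (mod 487), i.e. (303/487) = 1.
Legendre symbol 1 ⇒ 487 is split.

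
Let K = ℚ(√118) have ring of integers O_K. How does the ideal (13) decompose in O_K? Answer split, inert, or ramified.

118 mod 4 = 2, hence disc K = 4·118 = 472 and O_K = ℤ[√118].
disc(K) = 472 is not divisible by 13; 13 is unramified.
Legendre symbol by Euler's criterion: (118/13) ≡ 118^6 ≡ 1 (mod 13), i.e. (118/13) = 1.
d is a quadratic residue mod p, hence 13 splits in O_K.

split — (13) = 𝔭₁𝔭₂ with 𝔭₁ ≠ 𝔭₂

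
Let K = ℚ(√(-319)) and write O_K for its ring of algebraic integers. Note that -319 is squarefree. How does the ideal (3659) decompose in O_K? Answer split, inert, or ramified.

-319 mod 4 = 1, hence disc K = -319 and O_K = ℤ[(1+√-319)/2].
3659 ∤ -319, so 3659 is unramified.
Euler's criterion: (-319)^1829 mod 3659 = 3658. Thus (-319|3659) = -1.
Legendre symbol -1 ⇒ 3659 is inert.

inert — (3659) stays prime in O_K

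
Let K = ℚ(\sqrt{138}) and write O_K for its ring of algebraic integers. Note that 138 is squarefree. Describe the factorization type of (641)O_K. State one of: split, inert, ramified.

Since 138 ≢ 1 mod 4, the ring of integers is ℤ[√138] with discriminant 4·138 = 552.
disc(K) = 552 is not divisible by 641; 641 is unramified.
(138/641) = 138^320 mod 641 = 1, giving Legendre symbol 1.
Legendre symbol 1 ⇒ 641 is split.

split — (641) = 𝔭₁𝔭₂ with 𝔭₁ ≠ 𝔭₂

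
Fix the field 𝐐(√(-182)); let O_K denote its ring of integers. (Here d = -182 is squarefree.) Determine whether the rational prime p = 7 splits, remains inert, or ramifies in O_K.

ramifies in O_K

d = -182 ≡ 2 (mod 4), so O_K = ℤ[√-182] and disc(K) = 4d = -728.
7 divides disc(K) = -728, so 7 ramifies.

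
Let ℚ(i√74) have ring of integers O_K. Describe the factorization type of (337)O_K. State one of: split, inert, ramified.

p splits

-74 mod 4 = 2, hence disc K = 4·(-74) = -296 and O_K = ℤ[√-74].
disc(K) = -296 is not divisible by 337; 337 is unramified.
Compute (-74/337) via Euler: 263^((337-1)/2) mod 337 = 1, so (-74/337) = 1.
(-74/337) = 1, so 337 splits.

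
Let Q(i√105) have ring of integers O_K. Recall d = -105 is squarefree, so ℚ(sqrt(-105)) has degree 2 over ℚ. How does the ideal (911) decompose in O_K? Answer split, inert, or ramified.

split

d = -105 ≡ 3 (mod 4), so O_K = ℤ[√-105] and disc(K) = 4d = -420.
disc(K) = -420 is not divisible by 911; 911 is unramified.
Compute (-105/911) via Euler: 806^((911-1)/2) mod 911 = 1, so (-105/911) = 1.
d is a quadratic residue mod p, hence 911 splits in O_K.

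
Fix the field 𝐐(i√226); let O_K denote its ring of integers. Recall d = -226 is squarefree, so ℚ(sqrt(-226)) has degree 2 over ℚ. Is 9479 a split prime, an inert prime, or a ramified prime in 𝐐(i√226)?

inert

d = -226 ≡ 2 (mod 4), so O_K = ℤ[√-226] and disc(K) = 4d = -904.
9479 ∤ -904, so 9479 is unramified.
(-226/9479) = 9253^4739 mod 9479 = 9478, giving Legendre symbol -1.
Legendre symbol -1 ⇒ 9479 is inert.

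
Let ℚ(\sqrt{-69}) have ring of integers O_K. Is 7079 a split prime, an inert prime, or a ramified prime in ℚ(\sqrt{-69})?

splits completely

-69 mod 4 = 3, hence disc K = 4·(-69) = -276 and O_K = ℤ[√-69].
7079 ∤ -276, so 7079 is unramified.
Legendre symbol by Euler's criterion: (-69/7079) ≡ (-69)^3539 ≡ 1 (mod 7079), i.e. (-69/7079) = 1.
d is a quadratic residue mod p, hence 7079 splits in O_K.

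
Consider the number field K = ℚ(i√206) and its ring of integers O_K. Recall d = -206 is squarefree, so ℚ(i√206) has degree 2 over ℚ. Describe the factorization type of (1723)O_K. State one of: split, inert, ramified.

split

-206 mod 4 = 2, hence disc K = 4·(-206) = -824 and O_K = ℤ[√-206].
Since gcd(1723, -824) = 1 the prime 1723 does not ramify.
(-206/1723) = 1517^861 mod 1723 = 1, giving Legendre symbol 1.
Legendre symbol 1 ⇒ 1723 is split.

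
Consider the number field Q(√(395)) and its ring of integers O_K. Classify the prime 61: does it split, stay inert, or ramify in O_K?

d = 395 ≡ 3 (mod 4), so O_K = ℤ[√395] and disc(K) = 4d = 1580.
61 ∤ 1580, so 61 is unramified.
(395/61) = 29^30 mod 61 = 60, giving Legendre symbol -1.
d is a non-residue mod p, hence 61 remains inert in O_K.

p is inert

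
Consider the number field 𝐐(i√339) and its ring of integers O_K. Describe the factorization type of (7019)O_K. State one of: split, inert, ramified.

-339 mod 4 = 1, hence disc K = -339 and O_K = ℤ[(1+√-339)/2].
disc(K) = -339 is not divisible by 7019; 7019 is unramified.
Compute (-339/7019) via Euler: 6680^((7019-1)/2) mod 7019 = 7018, so (-339/7019) = -1.
d is a non-residue mod p, hence 7019 remains inert in O_K.

p is inert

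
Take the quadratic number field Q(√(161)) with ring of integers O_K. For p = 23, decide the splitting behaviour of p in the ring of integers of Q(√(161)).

ramified

d = 161 ≡ 1 (mod 4), so O_K = ℤ[(1+√161)/2] and disc(K) = d = 161.
disc(K) = 161 = 23·7, so p = 23 is ramified.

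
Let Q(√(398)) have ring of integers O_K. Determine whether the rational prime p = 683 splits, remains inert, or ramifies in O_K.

Since 398 ≢ 1 mod 4, the ring of integers is ℤ[√398] with discriminant 4·398 = 1592.
683 ∤ 1592, so 683 is unramified.
Compute (398/683) via Euler: 398^((683-1)/2) mod 683 = 1, so (398/683) = 1.
Legendre symbol 1 ⇒ 683 is split.

split — (683) = 𝔭₁𝔭₂ with 𝔭₁ ≠ 𝔭₂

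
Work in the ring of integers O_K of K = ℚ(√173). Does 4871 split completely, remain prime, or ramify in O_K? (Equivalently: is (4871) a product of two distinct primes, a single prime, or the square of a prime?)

173 mod 4 = 1, hence disc K = 173 and O_K = ℤ[(1+√173)/2].
disc(K) = 173 is not divisible by 4871; 4871 is unramified.
(173/4871) = 173^2435 mod 4871 = 4870, giving Legendre symbol -1.
Legendre symbol -1 ⇒ 4871 is inert.

inert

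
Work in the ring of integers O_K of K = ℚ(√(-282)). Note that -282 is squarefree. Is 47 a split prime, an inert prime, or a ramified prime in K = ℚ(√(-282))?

47 is ramified

-282 mod 4 = 2, hence disc K = 4·(-282) = -1128 and O_K = ℤ[√-282].
Ramification test: 47 | -1128. The prime 47 ramifies in K.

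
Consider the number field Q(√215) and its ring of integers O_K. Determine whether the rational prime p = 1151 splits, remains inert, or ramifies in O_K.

d = 215 ≡ 3 (mod 4), so O_K = ℤ[√215] and disc(K) = 4d = 860.
1151 ∤ 860, so 1151 is unramified.
Euler's criterion: 215^575 mod 1151 = 1. Thus (215|1151) = 1.
(215/1151) = 1, so 1151 splits.

p splits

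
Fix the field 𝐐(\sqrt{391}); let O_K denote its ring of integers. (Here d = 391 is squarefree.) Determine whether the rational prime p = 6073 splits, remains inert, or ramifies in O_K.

391 mod 4 = 3, hence disc K = 4·391 = 1564 and O_K = ℤ[√391].
disc(K) = 1564 is not divisible by 6073; 6073 is unramified.
Euler's criterion: 391^3036 mod 6073 = 1. Thus (391|6073) = 1.
Legendre symbol 1 ⇒ 6073 is split.

split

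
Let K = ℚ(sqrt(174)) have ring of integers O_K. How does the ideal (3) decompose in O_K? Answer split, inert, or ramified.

174 mod 4 = 2, hence disc K = 4·174 = 696 and O_K = ℤ[√174].
Ramification test: 3 | 696. The prime 3 ramifies in K.

ramified — (3) = 𝔭²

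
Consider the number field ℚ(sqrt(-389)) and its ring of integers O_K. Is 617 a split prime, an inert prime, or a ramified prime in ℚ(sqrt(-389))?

d = -389 ≡ 3 (mod 4), so O_K = ℤ[√-389] and disc(K) = 4d = -1556.
Since gcd(617, -1556) = 1 the prime 617 does not ramify.
Euler's criterion: (-389)^308 mod 617 = 616. Thus (-389|617) = -1.
(-389/617) = -1, so 617 is inert.

617 remains inert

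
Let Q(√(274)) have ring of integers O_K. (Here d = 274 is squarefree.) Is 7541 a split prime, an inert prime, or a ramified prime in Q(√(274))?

d = 274 ≡ 2 (mod 4), so O_K = ℤ[√274] and disc(K) = 4d = 1096.
Since gcd(7541, 1096) = 1 the prime 7541 does not ramify.
Compute (274/7541) via Euler: 274^((7541-1)/2) mod 7541 = 1, so (274/7541) = 1.
d is a quadratic residue mod p, hence 7541 splits in O_K.

split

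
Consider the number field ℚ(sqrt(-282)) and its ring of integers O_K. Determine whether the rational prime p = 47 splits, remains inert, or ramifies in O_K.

p ramifies

-282 mod 4 = 2, hence disc K = 4·(-282) = -1128 and O_K = ℤ[√-282].
disc(K) = -1128 = 47·(-24), so p = 47 is ramified.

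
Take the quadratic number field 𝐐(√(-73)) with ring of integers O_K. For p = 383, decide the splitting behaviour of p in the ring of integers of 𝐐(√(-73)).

Since -73 ≢ 1 mod 4, the ring of integers is ℤ[√-73] with discriminant 4·(-73) = -292.
Since gcd(383, -292) = 1 the prime 383 does not ramify.
(-73/383) = 310^191 mod 383 = 382, giving Legendre symbol -1.
(-73/383) = -1, so 383 is inert.

remains prime (inert)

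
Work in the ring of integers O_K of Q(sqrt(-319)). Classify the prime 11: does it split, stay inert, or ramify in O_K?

ramified — (11) = 𝔭²

Since -319 ≡ 1 mod 4, the ring of integers is ℤ[(1+√-319)/2] with discriminant -319.
Ramification test: 11 | -319. The prime 11 ramifies in K.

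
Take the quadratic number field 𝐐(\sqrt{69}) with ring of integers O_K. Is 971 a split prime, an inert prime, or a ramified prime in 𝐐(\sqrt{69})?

split — (971) = 𝔭₁𝔭₂ with 𝔭₁ ≠ 𝔭₂

d = 69 ≡ 1 (mod 4), so O_K = ℤ[(1+√69)/2] and disc(K) = d = 69.
Since gcd(971, 69) = 1 the prime 971 does not ramify.
Euler's criterion: 69^485 mod 971 = 1. Thus (69|971) = 1.
Legendre symbol 1 ⇒ 971 is split.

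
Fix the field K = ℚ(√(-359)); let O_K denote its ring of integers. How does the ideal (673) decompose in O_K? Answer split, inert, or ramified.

Since -359 ≡ 1 mod 4, the ring of integers is ℤ[(1+√-359)/2] with discriminant -359.
Since gcd(673, -359) = 1 the prime 673 does not ramify.
Compute (-359/673) via Euler: 314^((673-1)/2) mod 673 = 672, so (-359/673) = -1.
Legendre symbol -1 ⇒ 673 is inert.

inert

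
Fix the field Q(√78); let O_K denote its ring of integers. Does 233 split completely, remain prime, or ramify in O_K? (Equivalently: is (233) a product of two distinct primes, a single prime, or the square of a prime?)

233 remains inert

d = 78 ≡ 2 (mod 4), so O_K = ℤ[√78] and disc(K) = 4d = 312.
233 ∤ 312, so 233 is unramified.
(78/233) = 78^116 mod 233 = 232, giving Legendre symbol -1.
d is a non-residue mod p, hence 233 remains inert in O_K.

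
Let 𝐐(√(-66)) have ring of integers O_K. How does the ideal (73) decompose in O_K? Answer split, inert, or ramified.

d = -66 ≡ 2 (mod 4), so O_K = ℤ[√-66] and disc(K) = 4d = -264.
disc(K) = -264 is not divisible by 73; 73 is unramified.
Compute (-66/73) via Euler: 7^((73-1)/2) mod 73 = 72, so (-66/73) = -1.
Legendre symbol -1 ⇒ 73 is inert.

inert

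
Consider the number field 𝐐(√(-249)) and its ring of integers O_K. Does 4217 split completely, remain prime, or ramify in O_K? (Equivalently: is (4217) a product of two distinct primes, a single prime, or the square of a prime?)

-249 mod 4 = 3, hence disc K = 4·(-249) = -996 and O_K = ℤ[√-249].
4217 ∤ -996, so 4217 is unramified.
Legendre symbol by Euler's criterion: (-249/4217) ≡ (-249)^2108 ≡ 1 (mod 4217), i.e. (-249/4217) = 1.
d is a quadratic residue mod p, hence 4217 splits in O_K.

split — (4217) = 𝔭₁𝔭₂ with 𝔭₁ ≠ 𝔭₂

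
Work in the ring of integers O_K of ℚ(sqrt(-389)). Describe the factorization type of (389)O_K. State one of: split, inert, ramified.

ramified

-389 mod 4 = 3, hence disc K = 4·(-389) = -1556 and O_K = ℤ[√-389].
389 divides disc(K) = -1556, so 389 ramifies.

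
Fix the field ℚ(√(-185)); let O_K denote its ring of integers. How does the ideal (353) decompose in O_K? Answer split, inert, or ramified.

-185 mod 4 = 3, hence disc K = 4·(-185) = -740 and O_K = ℤ[√-185].
disc(K) = -740 is not divisible by 353; 353 is unramified.
(-185/353) = 168^176 mod 353 = 1, giving Legendre symbol 1.
(-185/353) = 1, so 353 splits.

353 splits in O_K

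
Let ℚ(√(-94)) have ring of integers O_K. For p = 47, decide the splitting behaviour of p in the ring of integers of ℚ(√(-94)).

-94 mod 4 = 2, hence disc K = 4·(-94) = -376 and O_K = ℤ[√-94].
47 divides disc(K) = -376, so 47 ramifies.

47 is ramified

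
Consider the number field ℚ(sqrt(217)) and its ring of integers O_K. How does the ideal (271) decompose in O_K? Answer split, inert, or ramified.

217 mod 4 = 1, hence disc K = 217 and O_K = ℤ[(1+√217)/2].
271 ∤ 217, so 271 is unramified.
Legendre symbol by Euler's criterion: (217/271) ≡ 217^135 ≡ 1 (mod 271), i.e. (217/271) = 1.
d is a quadratic residue mod p, hence 271 splits in O_K.

splits completely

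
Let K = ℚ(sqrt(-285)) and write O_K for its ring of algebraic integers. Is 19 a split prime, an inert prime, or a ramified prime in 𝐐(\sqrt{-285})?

ramified

d = -285 ≡ 3 (mod 4), so O_K = ℤ[√-285] and disc(K) = 4d = -1140.
Ramification test: 19 | -1140. The prime 19 ramifies in K.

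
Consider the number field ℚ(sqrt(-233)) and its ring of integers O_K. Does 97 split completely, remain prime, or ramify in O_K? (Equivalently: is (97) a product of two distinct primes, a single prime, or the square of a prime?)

inert — (97) stays prime in O_K

d = -233 ≡ 3 (mod 4), so O_K = ℤ[√-233] and disc(K) = 4d = -932.
disc(K) = -932 is not divisible by 97; 97 is unramified.
Euler's criterion: (-233)^48 mod 97 = 96. Thus (-233|97) = -1.
d is a non-residue mod p, hence 97 remains inert in O_K.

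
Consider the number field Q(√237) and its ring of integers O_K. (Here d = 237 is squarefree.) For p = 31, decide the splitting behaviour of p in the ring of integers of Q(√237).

31 splits in O_K

Since 237 ≡ 1 mod 4, the ring of integers is ℤ[(1+√237)/2] with discriminant 237.
disc(K) = 237 is not divisible by 31; 31 is unramified.
(237/31) = 20^15 mod 31 = 1, giving Legendre symbol 1.
Legendre symbol 1 ⇒ 31 is split.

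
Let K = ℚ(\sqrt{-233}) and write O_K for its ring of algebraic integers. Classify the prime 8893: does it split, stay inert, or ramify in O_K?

Since -233 ≢ 1 mod 4, the ring of integers is ℤ[√-233] with discriminant 4·(-233) = -932.
Since gcd(8893, -932) = 1 the prime 8893 does not ramify.
Legendre symbol by Euler's criterion: (-233/8893) ≡ (-233)^4446 ≡ 8892 (mod 8893), i.e. (-233/8893) = -1.
d is a non-residue mod p, hence 8893 remains inert in O_K.

p is inert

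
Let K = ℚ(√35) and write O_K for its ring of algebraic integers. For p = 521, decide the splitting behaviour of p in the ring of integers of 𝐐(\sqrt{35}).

35 mod 4 = 3, hence disc K = 4·35 = 140 and O_K = ℤ[√35].
Since gcd(521, 140) = 1 the prime 521 does not ramify.
(35/521) = 35^260 mod 521 = 520, giving Legendre symbol -1.
d is a non-residue mod p, hence 521 remains inert in O_K.

inert — (521) stays prime in O_K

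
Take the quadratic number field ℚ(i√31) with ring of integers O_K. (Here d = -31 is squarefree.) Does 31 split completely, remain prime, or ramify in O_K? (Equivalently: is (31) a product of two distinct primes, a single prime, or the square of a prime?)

-31 mod 4 = 1, hence disc K = -31 and O_K = ℤ[(1+√-31)/2].
Ramification test: 31 | -31. The prime 31 ramifies in K.

31 is ramified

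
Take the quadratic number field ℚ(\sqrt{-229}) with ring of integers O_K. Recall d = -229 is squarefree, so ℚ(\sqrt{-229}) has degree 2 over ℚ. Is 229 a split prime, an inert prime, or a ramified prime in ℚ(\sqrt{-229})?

Since -229 ≢ 1 mod 4, the ring of integers is ℤ[√-229] with discriminant 4·(-229) = -916.
229 divides disc(K) = -916, so 229 ramifies.

p ramifies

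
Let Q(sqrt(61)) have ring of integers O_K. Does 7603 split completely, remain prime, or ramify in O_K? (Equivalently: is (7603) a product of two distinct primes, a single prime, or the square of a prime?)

split — (7603) = 𝔭₁𝔭₂ with 𝔭₁ ≠ 𝔭₂

Since 61 ≡ 1 mod 4, the ring of integers is ℤ[(1+√61)/2] with discriminant 61.
7603 ∤ 61, so 7603 is unramified.
Compute (61/7603) via Euler: 61^((7603-1)/2) mod 7603 = 1, so (61/7603) = 1.
Legendre symbol 1 ⇒ 7603 is split.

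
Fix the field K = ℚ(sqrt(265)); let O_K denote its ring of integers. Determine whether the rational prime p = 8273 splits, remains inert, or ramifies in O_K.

Since 265 ≡ 1 mod 4, the ring of integers is ℤ[(1+√265)/2] with discriminant 265.
Since gcd(8273, 265) = 1 the prime 8273 does not ramify.
(265/8273) = 265^4136 mod 8273 = 1, giving Legendre symbol 1.
d is a quadratic residue mod p, hence 8273 splits in O_K.

p splits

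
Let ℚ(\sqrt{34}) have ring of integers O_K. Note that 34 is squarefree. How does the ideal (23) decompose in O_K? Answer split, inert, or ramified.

inert — (23) stays prime in O_K

34 mod 4 = 2, hence disc K = 4·34 = 136 and O_K = ℤ[√34].
23 ∤ 136, so 23 is unramified.
(34/23) = 11^11 mod 23 = 22, giving Legendre symbol -1.
Legendre symbol -1 ⇒ 23 is inert.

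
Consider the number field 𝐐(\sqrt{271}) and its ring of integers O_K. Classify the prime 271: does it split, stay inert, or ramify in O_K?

ramified — (271) = 𝔭²

271 mod 4 = 3, hence disc K = 4·271 = 1084 and O_K = ℤ[√271].
271 divides disc(K) = 1084, so 271 ramifies.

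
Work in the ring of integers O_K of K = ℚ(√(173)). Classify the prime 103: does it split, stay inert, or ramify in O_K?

103 remains inert

173 mod 4 = 1, hence disc K = 173 and O_K = ℤ[(1+√173)/2].
disc(K) = 173 is not divisible by 103; 103 is unramified.
Euler's criterion: 173^51 mod 103 = 102. Thus (173|103) = -1.
Legendre symbol -1 ⇒ 103 is inert.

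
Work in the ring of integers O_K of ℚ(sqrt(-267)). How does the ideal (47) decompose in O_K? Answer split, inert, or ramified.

inert — (47) stays prime in O_K

Since -267 ≡ 1 mod 4, the ring of integers is ℤ[(1+√-267)/2] with discriminant -267.
47 ∤ -267, so 47 is unramified.
Euler's criterion: (-267)^23 mod 47 = 46. Thus (-267|47) = -1.
Legendre symbol -1 ⇒ 47 is inert.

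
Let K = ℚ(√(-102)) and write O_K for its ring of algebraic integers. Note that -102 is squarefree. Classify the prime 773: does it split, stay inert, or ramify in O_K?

p splits

-102 mod 4 = 2, hence disc K = 4·(-102) = -408 and O_K = ℤ[√-102].
Since gcd(773, -408) = 1 the prime 773 does not ramify.
Legendre symbol by Euler's criterion: (-102/773) ≡ (-102)^386 ≡ 1 (mod 773), i.e. (-102/773) = 1.
Legendre symbol 1 ⇒ 773 is split.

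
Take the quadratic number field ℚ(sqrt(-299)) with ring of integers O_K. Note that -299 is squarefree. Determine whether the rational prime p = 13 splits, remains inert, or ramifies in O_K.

ramified

Since -299 ≡ 1 mod 4, the ring of integers is ℤ[(1+√-299)/2] with discriminant -299.
Ramification test: 13 | -299. The prime 13 ramifies in K.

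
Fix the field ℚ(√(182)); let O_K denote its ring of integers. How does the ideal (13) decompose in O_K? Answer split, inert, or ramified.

13 is ramified

d = 182 ≡ 2 (mod 4), so O_K = ℤ[√182] and disc(K) = 4d = 728.
Ramification test: 13 | 728. The prime 13 ramifies in K.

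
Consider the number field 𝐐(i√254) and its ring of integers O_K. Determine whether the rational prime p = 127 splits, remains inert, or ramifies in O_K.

d = -254 ≡ 2 (mod 4), so O_K = ℤ[√-254] and disc(K) = 4d = -1016.
disc(K) = -1016 = 127·(-8), so p = 127 is ramified.

ramified — (127) = 𝔭²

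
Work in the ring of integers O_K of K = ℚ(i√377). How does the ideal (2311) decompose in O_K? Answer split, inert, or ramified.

remains prime (inert)

Since -377 ≢ 1 mod 4, the ring of integers is ℤ[√-377] with discriminant 4·(-377) = -1508.
Since gcd(2311, -1508) = 1 the prime 2311 does not ramify.
Euler's criterion: (-377)^1155 mod 2311 = 2310. Thus (-377|2311) = -1.
(-377/2311) = -1, so 2311 is inert.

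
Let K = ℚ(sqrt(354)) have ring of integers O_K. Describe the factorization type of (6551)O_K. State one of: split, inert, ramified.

splits completely

Since 354 ≢ 1 mod 4, the ring of integers is ℤ[√354] with discriminant 4·354 = 1416.
Since gcd(6551, 1416) = 1 the prime 6551 does not ramify.
Compute (354/6551) via Euler: 354^((6551-1)/2) mod 6551 = 1, so (354/6551) = 1.
(354/6551) = 1, so 6551 splits.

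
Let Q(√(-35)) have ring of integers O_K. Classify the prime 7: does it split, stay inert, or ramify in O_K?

ramifies in O_K

-35 mod 4 = 1, hence disc K = -35 and O_K = ℤ[(1+√-35)/2].
7 divides disc(K) = -35, so 7 ramifies.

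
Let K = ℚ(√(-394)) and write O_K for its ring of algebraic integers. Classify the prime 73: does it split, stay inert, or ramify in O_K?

73 remains inert

-394 mod 4 = 2, hence disc K = 4·(-394) = -1576 and O_K = ℤ[√-394].
disc(K) = -1576 is not divisible by 73; 73 is unramified.
(-394/73) = 44^36 mod 73 = 72, giving Legendre symbol -1.
Legendre symbol -1 ⇒ 73 is inert.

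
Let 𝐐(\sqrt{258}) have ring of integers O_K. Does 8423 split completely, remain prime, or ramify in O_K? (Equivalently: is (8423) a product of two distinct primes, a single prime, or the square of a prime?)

258 mod 4 = 2, hence disc K = 4·258 = 1032 and O_K = ℤ[√258].
8423 ∤ 1032, so 8423 is unramified.
Compute (258/8423) via Euler: 258^((8423-1)/2) mod 8423 = 8422, so (258/8423) = -1.
d is a non-residue mod p, hence 8423 remains inert in O_K.

remains prime (inert)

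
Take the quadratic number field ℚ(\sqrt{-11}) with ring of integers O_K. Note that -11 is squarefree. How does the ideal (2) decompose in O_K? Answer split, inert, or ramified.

inert

-11 mod 4 = 1, hence disc K = -11 and O_K = ℤ[(1+√-11)/2].
Since gcd(2, -11) = 1 the prime 2 does not ramify.
Checking d mod 8: -11 ≡ 5. Hence 2 is inert in O_K.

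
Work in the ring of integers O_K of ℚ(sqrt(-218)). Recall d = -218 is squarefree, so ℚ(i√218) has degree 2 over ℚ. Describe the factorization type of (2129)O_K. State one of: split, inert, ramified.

d = -218 ≡ 2 (mod 4), so O_K = ℤ[√-218] and disc(K) = 4d = -872.
disc(K) = -872 is not divisible by 2129; 2129 is unramified.
Legendre symbol by Euler's criterion: (-218/2129) ≡ (-218)^1064 ≡ 2128 (mod 2129), i.e. (-218/2129) = -1.
d is a non-residue mod p, hence 2129 remains inert in O_K.

inert — (2129) stays prime in O_K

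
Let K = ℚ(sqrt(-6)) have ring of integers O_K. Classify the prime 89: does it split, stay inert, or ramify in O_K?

Since -6 ≢ 1 mod 4, the ring of integers is ℤ[√-6] with discriminant 4·(-6) = -24.
89 ∤ -24, so 89 is unramified.
Legendre symbol by Euler's criterion: (-6/89) ≡ (-6)^44 ≡ 88 (mod 89), i.e. (-6/89) = -1.
d is a non-residue mod p, hence 89 remains inert in O_K.

remains prime (inert)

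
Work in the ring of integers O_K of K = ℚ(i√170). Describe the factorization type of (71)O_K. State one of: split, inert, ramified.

split

Since -170 ≢ 1 mod 4, the ring of integers is ℤ[√-170] with discriminant 4·(-170) = -680.
Since gcd(71, -680) = 1 the prime 71 does not ramify.
Compute (-170/71) via Euler: 43^((71-1)/2) mod 71 = 1, so (-170/71) = 1.
d is a quadratic residue mod p, hence 71 splits in O_K.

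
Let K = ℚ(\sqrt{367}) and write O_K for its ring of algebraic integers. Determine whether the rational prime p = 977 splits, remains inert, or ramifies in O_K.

p is inert

367 mod 4 = 3, hence disc K = 4·367 = 1468 and O_K = ℤ[√367].
977 ∤ 1468, so 977 is unramified.
(367/977) = 367^488 mod 977 = 976, giving Legendre symbol -1.
Legendre symbol -1 ⇒ 977 is inert.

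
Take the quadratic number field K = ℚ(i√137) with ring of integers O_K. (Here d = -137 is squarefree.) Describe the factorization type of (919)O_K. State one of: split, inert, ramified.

Since -137 ≢ 1 mod 4, the ring of integers is ℤ[√-137] with discriminant 4·(-137) = -548.
Since gcd(919, -548) = 1 the prime 919 does not ramify.
Legendre symbol by Euler's criterion: (-137/919) ≡ (-137)^459 ≡ 1 (mod 919), i.e. (-137/919) = 1.
(-137/919) = 1, so 919 splits.

splits completely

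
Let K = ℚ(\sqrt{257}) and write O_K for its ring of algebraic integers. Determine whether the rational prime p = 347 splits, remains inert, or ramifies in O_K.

p is inert

Since 257 ≡ 1 mod 4, the ring of integers is ℤ[(1+√257)/2] with discriminant 257.
disc(K) = 257 is not divisible by 347; 347 is unramified.
Euler's criterion: 257^173 mod 347 = 346. Thus (257|347) = -1.
(257/347) = -1, so 347 is inert.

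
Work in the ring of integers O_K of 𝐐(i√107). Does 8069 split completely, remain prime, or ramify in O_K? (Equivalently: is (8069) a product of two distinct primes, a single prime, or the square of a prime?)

split

Since -107 ≡ 1 mod 4, the ring of integers is ℤ[(1+√-107)/2] with discriminant -107.
Since gcd(8069, -107) = 1 the prime 8069 does not ramify.
Legendre symbol by Euler's criterion: (-107/8069) ≡ (-107)^4034 ≡ 1 (mod 8069), i.e. (-107/8069) = 1.
(-107/8069) = 1, so 8069 splits.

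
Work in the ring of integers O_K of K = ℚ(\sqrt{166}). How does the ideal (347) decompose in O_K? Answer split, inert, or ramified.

p is inert

166 mod 4 = 2, hence disc K = 4·166 = 664 and O_K = ℤ[√166].
Since gcd(347, 664) = 1 the prime 347 does not ramify.
Legendre symbol by Euler's criterion: (166/347) ≡ 166^173 ≡ 346 (mod 347), i.e. (166/347) = -1.
Legendre symbol -1 ⇒ 347 is inert.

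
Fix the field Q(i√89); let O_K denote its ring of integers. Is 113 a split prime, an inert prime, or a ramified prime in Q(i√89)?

-89 mod 4 = 3, hence disc K = 4·(-89) = -356 and O_K = ℤ[√-89].
Since gcd(113, -356) = 1 the prime 113 does not ramify.
Euler's criterion: (-89)^56 mod 113 = 112. Thus (-89|113) = -1.
Legendre symbol -1 ⇒ 113 is inert.

inert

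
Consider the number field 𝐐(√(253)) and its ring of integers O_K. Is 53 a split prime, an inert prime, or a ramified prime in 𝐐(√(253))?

p is inert

d = 253 ≡ 1 (mod 4), so O_K = ℤ[(1+√253)/2] and disc(K) = d = 253.
Since gcd(53, 253) = 1 the prime 53 does not ramify.
Compute (253/53) via Euler: 41^((53-1)/2) mod 53 = 52, so (253/53) = -1.
(253/53) = -1, so 53 is inert.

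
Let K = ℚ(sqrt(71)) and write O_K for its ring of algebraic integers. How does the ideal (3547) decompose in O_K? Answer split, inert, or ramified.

Since 71 ≢ 1 mod 4, the ring of integers is ℤ[√71] with discriminant 4·71 = 284.
Since gcd(3547, 284) = 1 the prime 3547 does not ramify.
Legendre symbol by Euler's criterion: (71/3547) ≡ 71^1773 ≡ 1 (mod 3547), i.e. (71/3547) = 1.
d is a quadratic residue mod p, hence 3547 splits in O_K.

p splits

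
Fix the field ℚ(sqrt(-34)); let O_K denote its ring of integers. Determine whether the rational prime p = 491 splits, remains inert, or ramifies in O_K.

split

-34 mod 4 = 2, hence disc K = 4·(-34) = -136 and O_K = ℤ[√-34].
disc(K) = -136 is not divisible by 491; 491 is unramified.
Legendre symbol by Euler's criterion: (-34/491) ≡ (-34)^245 ≡ 1 (mod 491), i.e. (-34/491) = 1.
d is a quadratic residue mod p, hence 491 splits in O_K.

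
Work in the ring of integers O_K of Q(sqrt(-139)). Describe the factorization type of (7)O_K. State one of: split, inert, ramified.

d = -139 ≡ 1 (mod 4), so O_K = ℤ[(1+√-139)/2] and disc(K) = d = -139.
Since gcd(7, -139) = 1 the prime 7 does not ramify.
Compute (-139/7) via Euler: 1^((7-1)/2) mod 7 = 1, so (-139/7) = 1.
d is a quadratic residue mod p, hence 7 splits in O_K.

p splits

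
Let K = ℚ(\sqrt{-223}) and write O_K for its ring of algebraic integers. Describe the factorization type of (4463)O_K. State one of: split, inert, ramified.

4463 remains inert

d = -223 ≡ 1 (mod 4), so O_K = ℤ[(1+√-223)/2] and disc(K) = d = -223.
disc(K) = -223 is not divisible by 4463; 4463 is unramified.
Legendre symbol by Euler's criterion: (-223/4463) ≡ (-223)^2231 ≡ 4462 (mod 4463), i.e. (-223/4463) = -1.
(-223/4463) = -1, so 4463 is inert.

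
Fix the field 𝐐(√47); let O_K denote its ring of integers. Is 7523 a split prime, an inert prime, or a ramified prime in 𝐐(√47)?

Since 47 ≢ 1 mod 4, the ring of integers is ℤ[√47] with discriminant 4·47 = 188.
disc(K) = 188 is not divisible by 7523; 7523 is unramified.
Compute (47/7523) via Euler: 47^((7523-1)/2) mod 7523 = 7522, so (47/7523) = -1.
Legendre symbol -1 ⇒ 7523 is inert.

remains prime (inert)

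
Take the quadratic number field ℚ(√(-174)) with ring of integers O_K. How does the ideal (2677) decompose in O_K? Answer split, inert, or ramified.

inert — (2677) stays prime in O_K

-174 mod 4 = 2, hence disc K = 4·(-174) = -696 and O_K = ℤ[√-174].
Since gcd(2677, -696) = 1 the prime 2677 does not ramify.
Legendre symbol by Euler's criterion: (-174/2677) ≡ (-174)^1338 ≡ 2676 (mod 2677), i.e. (-174/2677) = -1.
(-174/2677) = -1, so 2677 is inert.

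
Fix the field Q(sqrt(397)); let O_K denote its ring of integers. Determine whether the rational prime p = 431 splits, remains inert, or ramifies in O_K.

Since 397 ≡ 1 mod 4, the ring of integers is ℤ[(1+√397)/2] with discriminant 397.
Since gcd(431, 397) = 1 the prime 431 does not ramify.
Legendre symbol by Euler's criterion: (397/431) ≡ 397^215 ≡ 1 (mod 431), i.e. (397/431) = 1.
(397/431) = 1, so 431 splits.

p splits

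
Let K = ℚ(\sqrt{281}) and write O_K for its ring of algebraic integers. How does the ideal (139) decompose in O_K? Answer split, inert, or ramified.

Since 281 ≡ 1 mod 4, the ring of integers is ℤ[(1+√281)/2] with discriminant 281.
Since gcd(139, 281) = 1 the prime 139 does not ramify.
Compute (281/139) via Euler: 3^((139-1)/2) mod 139 = 138, so (281/139) = -1.
d is a non-residue mod p, hence 139 remains inert in O_K.

inert — (139) stays prime in O_K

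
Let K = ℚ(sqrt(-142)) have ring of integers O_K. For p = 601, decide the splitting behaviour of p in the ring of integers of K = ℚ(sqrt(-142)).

Since -142 ≢ 1 mod 4, the ring of integers is ℤ[√-142] with discriminant 4·(-142) = -568.
601 ∤ -568, so 601 is unramified.
Compute (-142/601) via Euler: 459^((601-1)/2) mod 601 = 600, so (-142/601) = -1.
(-142/601) = -1, so 601 is inert.

inert — (601) stays prime in O_K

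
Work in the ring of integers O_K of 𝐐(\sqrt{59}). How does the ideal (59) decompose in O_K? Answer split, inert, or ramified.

ramified — (59) = 𝔭²

59 mod 4 = 3, hence disc K = 4·59 = 236 and O_K = ℤ[√59].
Ramification test: 59 | 236. The prime 59 ramifies in K.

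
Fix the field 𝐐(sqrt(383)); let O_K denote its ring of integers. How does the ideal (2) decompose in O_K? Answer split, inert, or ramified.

p ramifies

d = 383 ≡ 3 (mod 4), so O_K = ℤ[√383] and disc(K) = 4d = 1532.
disc(K) = 1532 = 2·766, so p = 2 is ramified.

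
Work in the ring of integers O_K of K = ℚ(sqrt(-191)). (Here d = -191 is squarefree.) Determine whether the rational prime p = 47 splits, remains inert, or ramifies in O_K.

inert — (47) stays prime in O_K

-191 mod 4 = 1, hence disc K = -191 and O_K = ℤ[(1+√-191)/2].
47 ∤ -191, so 47 is unramified.
Compute (-191/47) via Euler: 44^((47-1)/2) mod 47 = 46, so (-191/47) = -1.
Legendre symbol -1 ⇒ 47 is inert.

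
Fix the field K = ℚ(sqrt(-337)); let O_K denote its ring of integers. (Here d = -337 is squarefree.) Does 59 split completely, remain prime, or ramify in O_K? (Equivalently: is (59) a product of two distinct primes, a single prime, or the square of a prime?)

59 splits in O_K

-337 mod 4 = 3, hence disc K = 4·(-337) = -1348 and O_K = ℤ[√-337].
59 ∤ -1348, so 59 is unramified.
Compute (-337/59) via Euler: 17^((59-1)/2) mod 59 = 1, so (-337/59) = 1.
(-337/59) = 1, so 59 splits.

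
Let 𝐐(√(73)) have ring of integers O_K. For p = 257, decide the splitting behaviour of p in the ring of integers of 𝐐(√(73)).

Since 73 ≡ 1 mod 4, the ring of integers is ℤ[(1+√73)/2] with discriminant 73.
disc(K) = 73 is not divisible by 257; 257 is unramified.
Legendre symbol by Euler's criterion: (73/257) ≡ 73^128 ≡ 1 (mod 257), i.e. (73/257) = 1.
Legendre symbol 1 ⇒ 257 is split.

split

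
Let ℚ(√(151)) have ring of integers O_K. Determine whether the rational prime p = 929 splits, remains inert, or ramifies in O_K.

151 mod 4 = 3, hence disc K = 4·151 = 604 and O_K = ℤ[√151].
Since gcd(929, 604) = 1 the prime 929 does not ramify.
(151/929) = 151^464 mod 929 = 928, giving Legendre symbol -1.
Legendre symbol -1 ⇒ 929 is inert.

929 remains inert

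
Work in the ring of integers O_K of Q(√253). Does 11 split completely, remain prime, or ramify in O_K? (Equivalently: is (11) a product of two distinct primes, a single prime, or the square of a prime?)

d = 253 ≡ 1 (mod 4), so O_K = ℤ[(1+√253)/2] and disc(K) = d = 253.
disc(K) = 253 = 11·23, so p = 11 is ramified.

p ramifies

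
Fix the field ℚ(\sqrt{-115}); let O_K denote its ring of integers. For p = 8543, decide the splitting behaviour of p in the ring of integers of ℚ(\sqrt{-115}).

Since -115 ≡ 1 mod 4, the ring of integers is ℤ[(1+√-115)/2] with discriminant -115.
8543 ∤ -115, so 8543 is unramified.
Compute (-115/8543) via Euler: 8428^((8543-1)/2) mod 8543 = 1, so (-115/8543) = 1.
(-115/8543) = 1, so 8543 splits.

8543 splits in O_K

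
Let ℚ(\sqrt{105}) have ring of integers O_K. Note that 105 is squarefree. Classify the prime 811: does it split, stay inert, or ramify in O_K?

105 mod 4 = 1, hence disc K = 105 and O_K = ℤ[(1+√105)/2].
Since gcd(811, 105) = 1 the prime 811 does not ramify.
Euler's criterion: 105^405 mod 811 = 810. Thus (105|811) = -1.
d is a non-residue mod p, hence 811 remains inert in O_K.

inert — (811) stays prime in O_K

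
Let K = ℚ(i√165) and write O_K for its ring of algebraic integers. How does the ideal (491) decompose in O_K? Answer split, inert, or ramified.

p is inert

d = -165 ≡ 3 (mod 4), so O_K = ℤ[√-165] and disc(K) = 4d = -660.
disc(K) = -660 is not divisible by 491; 491 is unramified.
Legendre symbol by Euler's criterion: (-165/491) ≡ (-165)^245 ≡ 490 (mod 491), i.e. (-165/491) = -1.
d is a non-residue mod p, hence 491 remains inert in O_K.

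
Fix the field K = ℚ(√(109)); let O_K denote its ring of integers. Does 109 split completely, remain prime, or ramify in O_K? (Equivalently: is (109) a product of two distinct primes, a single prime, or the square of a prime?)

d = 109 ≡ 1 (mod 4), so O_K = ℤ[(1+√109)/2] and disc(K) = d = 109.
Ramification test: 109 | 109. The prime 109 ramifies in K.

p ramifies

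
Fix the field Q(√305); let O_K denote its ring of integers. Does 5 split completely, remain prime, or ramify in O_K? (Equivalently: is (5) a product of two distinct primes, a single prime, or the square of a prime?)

Since 305 ≡ 1 mod 4, the ring of integers is ℤ[(1+√305)/2] with discriminant 305.
Ramification test: 5 | 305. The prime 5 ramifies in K.

5 is ramified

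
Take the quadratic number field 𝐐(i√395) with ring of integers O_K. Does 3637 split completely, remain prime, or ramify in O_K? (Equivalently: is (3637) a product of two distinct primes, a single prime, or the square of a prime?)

splits completely

-395 mod 4 = 1, hence disc K = -395 and O_K = ℤ[(1+√-395)/2].
Since gcd(3637, -395) = 1 the prime 3637 does not ramify.
(-395/3637) = 3242^1818 mod 3637 = 1, giving Legendre symbol 1.
Legendre symbol 1 ⇒ 3637 is split.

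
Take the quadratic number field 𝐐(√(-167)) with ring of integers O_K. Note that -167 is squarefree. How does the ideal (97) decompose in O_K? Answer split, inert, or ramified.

-167 mod 4 = 1, hence disc K = -167 and O_K = ℤ[(1+√-167)/2].
disc(K) = -167 is not divisible by 97; 97 is unramified.
Legendre symbol by Euler's criterion: (-167/97) ≡ (-167)^48 ≡ 1 (mod 97), i.e. (-167/97) = 1.
d is a quadratic residue mod p, hence 97 splits in O_K.

p splits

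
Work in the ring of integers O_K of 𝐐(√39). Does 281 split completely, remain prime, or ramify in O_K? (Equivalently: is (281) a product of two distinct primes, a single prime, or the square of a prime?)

Since 39 ≢ 1 mod 4, the ring of integers is ℤ[√39] with discriminant 4·39 = 156.
281 ∤ 156, so 281 is unramified.
(39/281) = 39^140 mod 281 = 1, giving Legendre symbol 1.
Legendre symbol 1 ⇒ 281 is split.

splits completely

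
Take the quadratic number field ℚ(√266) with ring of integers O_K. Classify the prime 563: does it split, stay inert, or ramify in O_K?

d = 266 ≡ 2 (mod 4), so O_K = ℤ[√266] and disc(K) = 4d = 1064.
Since gcd(563, 1064) = 1 the prime 563 does not ramify.
Legendre symbol by Euler's criterion: (266/563) ≡ 266^281 ≡ 562 (mod 563), i.e. (266/563) = -1.
d is a non-residue mod p, hence 563 remains inert in O_K.

inert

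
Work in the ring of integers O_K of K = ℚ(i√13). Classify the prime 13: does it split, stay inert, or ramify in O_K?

p ramifies

d = -13 ≡ 3 (mod 4), so O_K = ℤ[√-13] and disc(K) = 4d = -52.
Ramification test: 13 | -52. The prime 13 ramifies in K.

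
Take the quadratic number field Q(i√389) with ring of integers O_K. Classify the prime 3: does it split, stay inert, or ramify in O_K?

Since -389 ≢ 1 mod 4, the ring of integers is ℤ[√-389] with discriminant 4·(-389) = -1556.
Since gcd(3, -1556) = 1 the prime 3 does not ramify.
Euler's criterion: (-389)^1 mod 3 = 1. Thus (-389|3) = 1.
Legendre symbol 1 ⇒ 3 is split.

p splits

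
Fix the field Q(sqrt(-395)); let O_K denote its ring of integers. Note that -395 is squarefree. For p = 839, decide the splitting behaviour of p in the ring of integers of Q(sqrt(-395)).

split — (839) = 𝔭₁𝔭₂ with 𝔭₁ ≠ 𝔭₂

-395 mod 4 = 1, hence disc K = -395 and O_K = ℤ[(1+√-395)/2].
disc(K) = -395 is not divisible by 839; 839 is unramified.
Compute (-395/839) via Euler: 444^((839-1)/2) mod 839 = 1, so (-395/839) = 1.
d is a quadratic residue mod p, hence 839 splits in O_K.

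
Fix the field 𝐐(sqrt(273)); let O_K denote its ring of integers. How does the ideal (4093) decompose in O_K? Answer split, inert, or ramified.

4093 splits in O_K

273 mod 4 = 1, hence disc K = 273 and O_K = ℤ[(1+√273)/2].
disc(K) = 273 is not divisible by 4093; 4093 is unramified.
Euler's criterion: 273^2046 mod 4093 = 1. Thus (273|4093) = 1.
d is a quadratic residue mod p, hence 4093 splits in O_K.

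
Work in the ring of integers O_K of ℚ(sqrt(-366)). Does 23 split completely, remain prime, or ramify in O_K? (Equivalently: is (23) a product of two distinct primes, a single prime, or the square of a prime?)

23 splits in O_K

d = -366 ≡ 2 (mod 4), so O_K = ℤ[√-366] and disc(K) = 4d = -1464.
disc(K) = -1464 is not divisible by 23; 23 is unramified.
Euler's criterion: (-366)^11 mod 23 = 1. Thus (-366|23) = 1.
Legendre symbol 1 ⇒ 23 is split.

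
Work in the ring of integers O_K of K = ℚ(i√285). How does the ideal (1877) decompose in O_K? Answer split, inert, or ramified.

d = -285 ≡ 3 (mod 4), so O_K = ℤ[√-285] and disc(K) = 4d = -1140.
Since gcd(1877, -1140) = 1 the prime 1877 does not ramify.
Compute (-285/1877) via Euler: 1592^((1877-1)/2) mod 1877 = 1876, so (-285/1877) = -1.
d is a non-residue mod p, hence 1877 remains inert in O_K.

inert — (1877) stays prime in O_K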